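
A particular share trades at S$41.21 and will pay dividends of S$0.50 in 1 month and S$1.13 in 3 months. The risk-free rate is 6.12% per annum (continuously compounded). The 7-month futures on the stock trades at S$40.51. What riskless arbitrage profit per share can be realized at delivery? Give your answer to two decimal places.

PV(dividends) I = 0.50·e^(−0.0612·1/12) + 1.13·e^(−0.0612·3/12) = 1.6103
Fair futures F* = (S − I)·e^(rT) = (41.21 − 1.6103)·e^0.035700 = 39.5997 × 1.036345 = 41.0390
Market S$40.51 < fair 41.0390: forward underpriced → reverse cash-and-carry (short the stock, invest proceeds at r, pay the dividends, go long the forward).
Profit at T = |F_mkt − F*| = |40.51 − 41.0390| = S$0.53 per share

S$0.53 per share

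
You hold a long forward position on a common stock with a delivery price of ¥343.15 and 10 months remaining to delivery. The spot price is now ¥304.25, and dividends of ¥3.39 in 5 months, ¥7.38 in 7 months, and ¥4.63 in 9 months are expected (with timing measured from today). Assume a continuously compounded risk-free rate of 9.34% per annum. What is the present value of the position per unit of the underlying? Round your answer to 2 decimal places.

-¥27.77

PV(remaining dividends) I = 3.39·e^(−0.0934·5/12) + 7.38·e^(−0.0934·7/12) + 4.63·e^(−0.0934·9/12) = 14.5660
Current forward F = (S − I)·e^(rT) = (304.25 − 14.5660)·e^(0.0934·10/12) = 289.6840 × 1.080942 = 313.1316
Value (long) = (F − K)·e^(−rT) = (313.1316 − 343.15) × 0.925119 = -27.7706
Value = -¥27.77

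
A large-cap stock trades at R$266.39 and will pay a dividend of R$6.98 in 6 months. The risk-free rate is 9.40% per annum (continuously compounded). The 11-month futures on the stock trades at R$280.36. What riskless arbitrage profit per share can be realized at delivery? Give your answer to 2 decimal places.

R$2.74 per share

PV(dividends) I = 6.98·e^(−0.0940·6/12) = 6.6595
Fair futures F* = (S − I)·e^(rT) = (266.39 − 6.6595)·e^0.086167 = 259.7305 × 1.089988 = 283.1031
Market R$280.36 < fair 283.1031: forward underpriced → reverse cash-and-carry (short the stock, invest proceeds at r, pay the dividends, go long the forward).
Profit at T = |F_mkt − F*| = |280.36 − 283.1031| = R$2.74 per share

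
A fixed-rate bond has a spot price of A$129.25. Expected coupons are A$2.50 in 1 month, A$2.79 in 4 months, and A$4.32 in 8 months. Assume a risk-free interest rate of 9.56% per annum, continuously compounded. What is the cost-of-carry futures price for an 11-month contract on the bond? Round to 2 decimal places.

PV(coupons) I = 2.50·e^(−0.0956·1/12) + 2.79·e^(−0.0956·4/12) + 4.32·e^(−0.0956·8/12)
I = 2.4802 + 2.7025 + 4.0533 = 9.2360
F = (S − I)·e^(rT) = (129.25 − 9.2360) · e^(0.0956·11/12)
= 120.0140 · e^0.087633 = 120.0140 × 1.091587 = A$131.01

A$131.01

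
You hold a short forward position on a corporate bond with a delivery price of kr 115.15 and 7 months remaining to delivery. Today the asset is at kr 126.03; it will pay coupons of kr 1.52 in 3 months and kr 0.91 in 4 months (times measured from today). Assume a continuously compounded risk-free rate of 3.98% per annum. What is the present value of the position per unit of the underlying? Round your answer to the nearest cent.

PV(remaining coupons) I = 1.52·e^(−0.0398·3/12) + 0.91·e^(−0.0398·4/12) = 2.4030
Current forward F = (S − I)·e^(rT) = (126.03 − 2.4030)·e^(0.0398·7/12) = 123.6270 × 1.023488 = 126.5308
Value (long) = (F − K)·e^(−rT) = (126.5308 − 115.15) × 0.977051 = 11.1196
Short position value = −(long value) = -kr 11.12

-kr 11.12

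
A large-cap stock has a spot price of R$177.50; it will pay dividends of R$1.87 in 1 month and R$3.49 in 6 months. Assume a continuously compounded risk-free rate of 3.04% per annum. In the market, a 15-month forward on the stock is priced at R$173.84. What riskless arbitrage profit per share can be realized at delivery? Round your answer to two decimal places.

R$5.03 per share

PV(dividends) I = 1.87·e^(−0.0304·1/12) + 3.49·e^(−0.0304·6/12) = 5.3026
Fair forward F* = (S − I)·e^(rT) = (177.50 − 5.3026)·e^0.038000 = 172.1974 × 1.038731 = 178.8668
Market R$173.84 < fair 178.8668: forward underpriced → reverse cash-and-carry (short the stock, invest proceeds at r, pay the dividends, go long the forward).
Profit at T = |F_mkt − F*| = |173.84 − 178.8668| = R$5.03 per share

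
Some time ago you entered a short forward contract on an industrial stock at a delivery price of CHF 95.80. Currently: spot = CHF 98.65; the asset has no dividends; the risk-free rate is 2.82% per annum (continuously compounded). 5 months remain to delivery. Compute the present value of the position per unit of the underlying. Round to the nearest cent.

Current fair forward for the remaining 5 months: F = S·e^(r·T), r = 0.0282
F = 98.65 · e^(0.0282 × 5/12) = 98.65 × 1.011819 = 99.8159
Value of long forward = (F − K)·e^(−rT) = (99.8159 − 95.80) · e^(−0.0282·5/12)
= 4.0159 × 0.988319 = 3.97
Short position value = −(long value) = -CHF 3.97

-CHF 3.97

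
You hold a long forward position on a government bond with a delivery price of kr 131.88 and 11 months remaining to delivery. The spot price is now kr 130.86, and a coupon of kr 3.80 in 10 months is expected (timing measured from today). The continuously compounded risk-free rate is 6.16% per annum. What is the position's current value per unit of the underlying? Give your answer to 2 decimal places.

kr 2.61

PV(remaining coupons) I = 3.80·e^(−0.0616·10/12) = 3.6099
Current forward F = (S − I)·e^(rT) = (130.86 − 3.6099)·e^(0.0616·11/12) = 127.2501 × 1.058091 = 134.6422
Value (long) = (F − K)·e^(−rT) = (134.6422 − 131.88) × 0.945098 = 2.6105
Value = kr 2.61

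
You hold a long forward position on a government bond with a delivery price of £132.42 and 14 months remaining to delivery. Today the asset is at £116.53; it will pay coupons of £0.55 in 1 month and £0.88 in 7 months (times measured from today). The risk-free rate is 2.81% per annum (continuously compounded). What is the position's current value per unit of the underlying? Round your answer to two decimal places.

-£13.03

PV(remaining coupons) I = 0.55·e^(−0.0281·1/12) + 0.88·e^(−0.0281·7/12) = 1.4144
Current forward F = (S − I)·e^(rT) = (116.53 − 1.4144)·e^(0.0281·14/12) = 115.1156 × 1.033327 = 118.9521
Value (long) = (F − K)·e^(−rT) = (118.9521 − 132.42) × 0.967748 = -13.0335
Value = -£13.03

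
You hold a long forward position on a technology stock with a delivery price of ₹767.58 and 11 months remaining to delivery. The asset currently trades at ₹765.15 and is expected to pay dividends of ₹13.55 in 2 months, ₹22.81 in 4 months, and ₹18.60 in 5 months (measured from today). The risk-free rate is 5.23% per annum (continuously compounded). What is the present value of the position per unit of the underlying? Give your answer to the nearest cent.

PV(remaining dividends) I = 13.55·e^(−0.0523·2/12) + 22.81·e^(−0.0523·4/12) + 18.60·e^(−0.0523·5/12) = 54.0473
Current forward F = (S − I)·e^(rT) = (765.15 − 54.0473)·e^(0.0523·11/12) = 711.1027 × 1.049109 = 746.0242
Value (long) = (F − K)·e^(−rT) = (746.0242 − 767.58) × 0.953189 = -20.5468
Value = -₹20.55

-₹20.55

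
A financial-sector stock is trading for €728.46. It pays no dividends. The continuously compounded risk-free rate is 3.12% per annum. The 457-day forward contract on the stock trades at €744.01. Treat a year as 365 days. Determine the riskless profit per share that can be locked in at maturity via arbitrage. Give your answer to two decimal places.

Fair forward: F* = S·e^(carry·T), with carry = r = 0.0312
F* = 728.46 · e^(0.0312 × 457/365) = 728.46 · e^0.039064 = 728.46 × 1.039837 = €757.4797
Market €744.01 < fair €757.4797: forward underpriced → reverse cash-and-carry (short spot, go long the forward).
At maturity, profit = |F_mkt − F*| = |744.01 − 757.4797| = €13.47 per share

€13.47 per share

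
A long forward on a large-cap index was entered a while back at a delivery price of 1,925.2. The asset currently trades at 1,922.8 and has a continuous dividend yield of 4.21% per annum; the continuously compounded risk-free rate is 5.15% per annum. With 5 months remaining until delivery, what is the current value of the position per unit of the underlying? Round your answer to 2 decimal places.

Current fair forward for the remaining 5 months: F = S·e^((r − q)·T), (r − q) = 0.0515 − 0.0421 = 0.0094
F = 1922.8 · e^(0.0094 × 5/12) = 1922.8 × 1.00392435 = 1930.3457
Value of long forward = (F − K)·e^(−rT) = (1930.3457 − 1925.2) · e^(−0.0515·5/12)
= 5.1457 × 0.97877026 = 5.04

5.04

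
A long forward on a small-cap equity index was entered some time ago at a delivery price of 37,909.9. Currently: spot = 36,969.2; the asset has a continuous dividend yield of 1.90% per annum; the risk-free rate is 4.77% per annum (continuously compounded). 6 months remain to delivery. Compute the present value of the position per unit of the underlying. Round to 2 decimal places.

-396.79

Current fair forward for the remaining 6 months: F = S·e^((r − q)·T), (r − q) = 0.0477 − 0.0190 = 0.0287
F = 36969.2 · e^(0.0287 × 6/12) = 36969.2 × 1.01445346 = 37503.5329
Value of long forward = (F − K)·e^(−rT) = (37503.5329 − 37909.9) · e^(−0.0477·6/12)
= -406.3671 × 0.97643216 = -396.79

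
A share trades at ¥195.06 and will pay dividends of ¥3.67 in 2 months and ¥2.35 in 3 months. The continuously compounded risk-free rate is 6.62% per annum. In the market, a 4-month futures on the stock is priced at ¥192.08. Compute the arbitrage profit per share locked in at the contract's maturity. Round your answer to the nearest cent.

¥1.26 per share

PV(dividends) I = 3.67·e^(−0.0662·2/12) + 2.35·e^(−0.0662·3/12) = 5.9412
Fair futures F* = (S − I)·e^(rT) = (195.06 − 5.9412)·e^0.022067 = 189.1188 × 1.022312 = 193.3384
Market ¥192.08 < fair 193.3384: forward underpriced → reverse cash-and-carry (short the stock, invest proceeds at r, pay the dividends, go long the forward).
Profit at T = |F_mkt − F*| = |192.08 − 193.3384| = ¥1.26 per share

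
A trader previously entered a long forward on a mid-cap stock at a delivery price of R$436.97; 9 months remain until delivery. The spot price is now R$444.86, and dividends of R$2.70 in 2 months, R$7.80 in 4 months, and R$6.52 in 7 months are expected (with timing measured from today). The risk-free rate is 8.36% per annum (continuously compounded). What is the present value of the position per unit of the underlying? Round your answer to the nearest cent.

R$17.99

PV(remaining dividends) I = 2.70·e^(−0.0836·2/12) + 7.80·e^(−0.0836·4/12) + 6.52·e^(−0.0836·7/12) = 16.4580
Current forward F = (S − I)·e^(rT) = (444.86 − 16.4580)·e^(0.0836·9/12) = 428.4020 × 1.064707 = 456.1226
Value (long) = (F − K)·e^(−rT) = (456.1226 − 436.97) × 0.939225 = 17.9886
Value = R$17.99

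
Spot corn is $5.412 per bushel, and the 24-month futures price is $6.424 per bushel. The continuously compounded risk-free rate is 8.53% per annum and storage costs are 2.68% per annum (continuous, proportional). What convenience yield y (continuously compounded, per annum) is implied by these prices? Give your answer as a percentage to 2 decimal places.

F = S·e^((r+u−y)T) ⇒ (r+u−y) = ln(F/S)/T
ln(6.424/5.412) = 0.171422; /T ⇒ 0.085711
y = r + u − ln(F/S)/T = 0.0853 + 0.0268 − 0.085711 = 0.026389
y = 2.64%

2.64%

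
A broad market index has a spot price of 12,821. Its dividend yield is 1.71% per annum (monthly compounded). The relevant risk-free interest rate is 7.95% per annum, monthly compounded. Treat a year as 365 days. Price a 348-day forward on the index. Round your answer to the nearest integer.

F = S · (1+r/12)^(12T) / (1+q/12)^(12T)
= 12821 × 1.078474 / 1.016425 = 12821 × 1.061046
F = 13,604

13,604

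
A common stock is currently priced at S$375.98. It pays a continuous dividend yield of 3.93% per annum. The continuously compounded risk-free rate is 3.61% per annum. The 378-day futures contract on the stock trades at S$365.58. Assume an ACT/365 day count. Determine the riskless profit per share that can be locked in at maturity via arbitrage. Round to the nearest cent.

S$9.16 per share

Fair futures: F* = S·e^(carry·T), with carry = (r − q) = 0.0361 − 0.0393 = -0.0032
F* = 375.98 · e^(-0.0032 × 378/365) = 375.98 · e^-0.003314 = 375.98 × 0.996691 = S$374.7359
Market S$365.58 < fair S$374.7359: forward underpriced → reverse cash-and-carry (short spot, go long the forward).
At maturity, profit = |F_mkt − F*| = |365.58 − 374.7359| = S$9.16 per share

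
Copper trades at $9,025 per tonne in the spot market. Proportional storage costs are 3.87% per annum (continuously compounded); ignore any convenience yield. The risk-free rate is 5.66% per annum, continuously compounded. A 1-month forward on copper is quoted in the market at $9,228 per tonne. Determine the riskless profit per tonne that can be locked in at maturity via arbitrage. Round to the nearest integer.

Fair forward: F* = S·e^(carry·T), with carry = (r + u) = 0.0566 + 0.0387 = 0.0953
F* = 9025 · e^(0.0953 × 1/12) = 9025 · e^0.007942 = 9025 × 1.007974 = $9096.9653
Market $9228 > fair $9096.9653: forward overpriced → cash-and-carry (buy spot, short the forward).
At maturity, profit = |F_mkt − F*| = |9228 − 9096.9653| = $131 per tonne

$131 per tonne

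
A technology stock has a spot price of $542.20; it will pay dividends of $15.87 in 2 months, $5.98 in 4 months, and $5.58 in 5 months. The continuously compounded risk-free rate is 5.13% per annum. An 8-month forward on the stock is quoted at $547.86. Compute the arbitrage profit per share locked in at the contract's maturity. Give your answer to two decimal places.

$14.81 per share

PV(dividends) I = 15.87·e^(−0.0513·2/12) + 5.98·e^(−0.0513·4/12) + 5.58·e^(−0.0513·5/12) = 27.0755
Fair forward F* = (S − I)·e^(rT) = (542.20 − 27.0755)·e^0.034200 = 515.1245 × 1.034792 = 533.0467
Market $547.86 > fair 533.0467: forward overpriced → cash-and-carry (borrow at r, buy the stock and collect the dividends, short the forward).
Profit at T = |F_mkt − F*| = |547.86 − 533.0467| = $14.81 per share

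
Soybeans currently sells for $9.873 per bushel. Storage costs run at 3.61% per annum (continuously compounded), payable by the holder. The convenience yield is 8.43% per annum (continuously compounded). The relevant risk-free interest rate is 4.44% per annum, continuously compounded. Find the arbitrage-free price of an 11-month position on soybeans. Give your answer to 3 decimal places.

$9.839 per bushel

Net carry = r + u − y = 0.0444 + 0.0361 − 0.0843 = -0.0038
F = S·e^((r+u−y)T) = 9.873 · e^(-0.0038 × 11/12) = 9.873 · e^-0.003483
= 9.873 × 0.996523 = $9.839 per bushel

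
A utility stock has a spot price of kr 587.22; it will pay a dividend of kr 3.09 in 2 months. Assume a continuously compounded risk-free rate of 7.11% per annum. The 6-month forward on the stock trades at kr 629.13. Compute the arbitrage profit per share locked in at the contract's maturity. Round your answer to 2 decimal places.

PV(dividends) I = 3.09·e^(−0.0711·2/12) = 3.0536
Fair forward F* = (S − I)·e^(rT) = (587.22 − 3.0536)·e^0.035550 = 584.1664 × 1.036189 = 605.3068
Market kr 629.13 > fair 605.3068: forward overpriced → cash-and-carry (borrow at r, buy the stock and collect the dividends, short the forward).
Profit at T = |F_mkt − F*| = |629.13 − 605.3068| = kr 23.82 per share

kr 23.82 per share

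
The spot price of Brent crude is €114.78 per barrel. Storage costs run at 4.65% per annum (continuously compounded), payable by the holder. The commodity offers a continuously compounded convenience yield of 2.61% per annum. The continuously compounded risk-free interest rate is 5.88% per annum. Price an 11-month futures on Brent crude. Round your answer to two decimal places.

€123.42 per barrel

Net carry = r + u − y = 0.0588 + 0.0465 − 0.0261 = 0.0792
F = S·e^((r+u−y)T) = 114.78 · e^(0.0792 × 11/12) = 114.78 · e^0.072600
= 114.78 × 1.075300 = €123.42 per barrel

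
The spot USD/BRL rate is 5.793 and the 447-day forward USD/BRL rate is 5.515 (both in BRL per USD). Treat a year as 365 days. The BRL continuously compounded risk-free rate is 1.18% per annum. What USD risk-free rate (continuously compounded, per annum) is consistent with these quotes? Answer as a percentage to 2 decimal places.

F = S·e^((r_BRL − r_USD)T) ⇒ r_USD = r_BRL − ln(F/S)/T
ln(5.515/5.793) = -0.049179; /(447/365) = -0.040157
r_USD = 0.0118 + 0.040157 = 0.051957
r_USD = 5.20%

5.20%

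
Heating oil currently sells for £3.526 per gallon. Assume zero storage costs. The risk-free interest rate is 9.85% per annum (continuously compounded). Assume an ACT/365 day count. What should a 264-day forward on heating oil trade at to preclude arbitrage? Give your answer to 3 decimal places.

F = S·e^(rT) = 3.526 · e^(0.0985 × 264/365) = 3.526 · e^0.071244
= 3.526 × 1.073843 = £3.786 per gallon

£3.786 per gallon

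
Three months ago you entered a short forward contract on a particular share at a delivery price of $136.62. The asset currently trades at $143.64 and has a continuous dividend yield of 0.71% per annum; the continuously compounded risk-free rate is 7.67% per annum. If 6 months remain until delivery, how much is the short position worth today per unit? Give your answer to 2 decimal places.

Current fair forward for the remaining 6 months: F = S·e^((r − q)·T), (r − q) = 0.0767 − 0.0071 = 0.0696
F = 143.64 · e^(0.0696 × 6/12) = 143.64 × 1.035413 = 148.7267
Value of long forward = (F − K)·e^(−rT) = (148.7267 − 136.62) · e^(−0.0767·6/12)
= 12.1067 × 0.962376 = 11.65
Short position value = −(long value) = -$11.65

-$11.65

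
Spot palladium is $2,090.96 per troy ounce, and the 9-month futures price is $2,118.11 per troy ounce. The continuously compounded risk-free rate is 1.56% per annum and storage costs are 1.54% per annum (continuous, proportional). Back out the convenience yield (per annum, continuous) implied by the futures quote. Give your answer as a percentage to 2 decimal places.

1.38%

F = S·e^((r+u−y)T) ⇒ (r+u−y) = ln(F/S)/T
ln(2118.11/2090.96) = 0.012901; /T ⇒ 0.017201
y = r + u − ln(F/S)/T = 0.0156 + 0.0154 − 0.017201 = 0.013799
y = 1.38%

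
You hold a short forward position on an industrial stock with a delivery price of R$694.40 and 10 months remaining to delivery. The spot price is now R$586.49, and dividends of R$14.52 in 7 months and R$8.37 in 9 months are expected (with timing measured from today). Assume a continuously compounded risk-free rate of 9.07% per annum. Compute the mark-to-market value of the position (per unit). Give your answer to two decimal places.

PV(remaining dividends) I = 14.52·e^(−0.0907·7/12) + 8.37·e^(−0.0907·9/12) = 21.5913
Current forward F = (S − I)·e^(rT) = (586.49 − 21.5913)·e^(0.0907·10/12) = 564.8987 × 1.078513 = 609.2506
Value (long) = (F − K)·e^(−rT) = (609.2506 − 694.40) × 0.927202 = -78.9507
Short position value = −(long value) = R$78.95

R$78.95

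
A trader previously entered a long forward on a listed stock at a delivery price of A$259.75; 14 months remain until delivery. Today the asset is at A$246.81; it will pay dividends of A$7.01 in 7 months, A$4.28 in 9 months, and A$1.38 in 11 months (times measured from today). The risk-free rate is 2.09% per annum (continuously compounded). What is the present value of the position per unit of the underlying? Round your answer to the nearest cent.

PV(remaining dividends) I = 7.01·e^(−0.0209·7/12) + 4.28·e^(−0.0209·9/12) + 1.38·e^(−0.0209·11/12) = 12.4923
Current forward F = (S − I)·e^(rT) = (246.81 − 12.4923)·e^(0.0209·14/12) = 234.3177 × 1.024683 = 240.1014
Value (long) = (F − K)·e^(−rT) = (240.1014 − 259.75) × 0.975912 = -19.1753
Value = -A$19.18

-A$19.18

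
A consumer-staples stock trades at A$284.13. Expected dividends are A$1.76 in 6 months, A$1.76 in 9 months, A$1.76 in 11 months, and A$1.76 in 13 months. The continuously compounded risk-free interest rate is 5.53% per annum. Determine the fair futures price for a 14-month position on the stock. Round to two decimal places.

PV(dividends) I = 1.76·e^(−0.0553·6/12) + 1.76·e^(−0.0553·9/12) + 1.76·e^(−0.0553·11/12) + 1.76·e^(−0.0553·13/12)
I = 1.7120 + 1.6885 + 1.6730 + 1.6577 = 6.7312
F = (S − I)·e^(rT) = (284.13 − 6.7312) · e^(0.0553·14/12)
= 277.3988 · e^0.064517 = 277.3988 × 1.066644 = A$295.89

A$295.89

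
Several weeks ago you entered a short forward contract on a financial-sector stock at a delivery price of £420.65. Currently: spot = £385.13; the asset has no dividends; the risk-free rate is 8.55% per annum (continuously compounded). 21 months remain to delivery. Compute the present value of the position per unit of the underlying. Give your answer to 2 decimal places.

Current fair forward for the remaining 21 months: F = S·e^(r·T), r = 0.0855
F = 385.13 · e^(0.0855 × 21/12) = 385.13 × 1.161399 = 447.2896
Value of long forward = (F − K)·e^(−rT) = (447.2896 − 420.65) · e^(−0.0855·21/12)
= 26.6396 × 0.861031 = 22.94
Short position value = −(long value) = -£22.94

-£22.94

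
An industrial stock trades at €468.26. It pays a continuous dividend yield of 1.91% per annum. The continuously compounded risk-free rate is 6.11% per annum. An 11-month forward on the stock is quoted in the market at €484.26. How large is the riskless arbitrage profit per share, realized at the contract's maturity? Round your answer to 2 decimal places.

€2.38 per share

Fair forward: F* = S·e^(carry·T), with carry = (r − q) = 0.0611 − 0.0191 = 0.0420
F* = 468.26 · e^(0.0420 × 11/12) = 468.26 · e^0.038500 = 468.26 × 1.039251 = €486.6397
Market €484.26 < fair €486.6397: forward underpriced → reverse cash-and-carry (short spot, go long the forward).
At maturity, profit = |F_mkt − F*| = |484.26 − 486.6397| = €2.38 per share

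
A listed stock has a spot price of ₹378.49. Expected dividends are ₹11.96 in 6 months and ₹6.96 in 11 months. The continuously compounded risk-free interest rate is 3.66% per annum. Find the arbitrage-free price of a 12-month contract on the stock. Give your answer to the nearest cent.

PV(dividends) I = 11.96·e^(−0.0366·6/12) + 6.96·e^(−0.0366·11/12)
I = 11.7431 + 6.7304 = 18.4735
F = (S − I)·e^(rT) = (378.49 − 18.4735) · e^(0.0366·12/12)
= 360.0165 · e^0.036600 = 360.0165 × 1.037278 = ₹373.44

₹373.44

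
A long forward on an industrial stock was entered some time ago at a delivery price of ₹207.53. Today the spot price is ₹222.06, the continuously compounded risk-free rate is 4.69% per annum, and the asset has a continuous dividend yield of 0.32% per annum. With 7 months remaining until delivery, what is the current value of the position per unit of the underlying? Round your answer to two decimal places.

₹19.72

Current fair forward for the remaining 7 months: F = S·e^((r − q)·T), (r − q) = 0.0469 − 0.0032 = 0.0437
F = 222.06 · e^(0.0437 × 7/12) = 222.06 × 1.025819 = 227.7934
Value of long forward = (F − K)·e^(−rT) = (227.7934 − 207.53) · e^(−0.0469·7/12)
= 20.2634 × 0.973013 = 19.72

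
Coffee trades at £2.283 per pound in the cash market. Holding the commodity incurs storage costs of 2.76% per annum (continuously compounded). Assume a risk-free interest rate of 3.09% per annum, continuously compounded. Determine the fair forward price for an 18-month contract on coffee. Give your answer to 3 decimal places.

£2.492 per pound

Net carry = r + u − y = 0.0309 + 0.0276 − 0.0000 = 0.0585
F = S·e^((r+u−y)T) = 2.283 · e^(0.0585 × 18/12) = 2.283 · e^0.087750
= 2.283 × 1.091715 = £2.492 per pound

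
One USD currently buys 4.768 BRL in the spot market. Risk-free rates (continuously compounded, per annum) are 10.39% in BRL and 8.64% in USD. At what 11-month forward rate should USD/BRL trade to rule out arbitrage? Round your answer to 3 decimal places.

4.845

F = S·e^((r_BRL − r_USD)T) = 4.768 · e^((0.1039 − 0.0864) × 11/12)
= 4.768 · e^0.016042 = 4.768 × 1.016171
F = 4.845 BRL per USD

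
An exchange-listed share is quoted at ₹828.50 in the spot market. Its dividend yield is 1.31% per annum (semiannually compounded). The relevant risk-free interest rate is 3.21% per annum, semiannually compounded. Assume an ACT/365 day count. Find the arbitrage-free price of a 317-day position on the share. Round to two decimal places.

₹842.13

F = S · (1+r/2)^(2T) / (1+q/2)^(2T)
= 828.50 × 1.028043 / 1.011405 = 828.50 × 1.016450
F = ₹842.13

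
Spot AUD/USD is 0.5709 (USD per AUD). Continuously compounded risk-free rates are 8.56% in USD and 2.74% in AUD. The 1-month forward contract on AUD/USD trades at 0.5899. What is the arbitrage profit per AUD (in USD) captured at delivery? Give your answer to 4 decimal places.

0.0162 per AUD (in USD)

Fair forward: F* = S·e^(carry·T), with carry = (r_USD − r_AUD) = 0.0856 − 0.0274 = 0.0582
F* = 0.5709 · e^(0.0582 × 1/12) = 0.5709 · e^0.004850 = 0.5709 × 1.004862 = 0.5737
Market 0.5899 > fair 0.5737: forward overpriced → cash-and-carry (buy spot, short the forward).
At maturity, profit = |F_mkt − F*| = |0.5899 − 0.5737| = 0.0162 per AUD (in USD)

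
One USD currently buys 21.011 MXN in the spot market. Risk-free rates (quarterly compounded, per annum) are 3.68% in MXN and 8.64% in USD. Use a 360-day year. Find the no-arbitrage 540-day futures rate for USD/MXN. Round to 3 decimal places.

19.527

By covered interest parity, F = S · (1+r_MXN/4)^(4T) / (1+r_USD/4)^(4T)
= 21.011 × 1.056485 / 1.136803 = 21.011 × 0.929347
F = 19.527 MXN per USD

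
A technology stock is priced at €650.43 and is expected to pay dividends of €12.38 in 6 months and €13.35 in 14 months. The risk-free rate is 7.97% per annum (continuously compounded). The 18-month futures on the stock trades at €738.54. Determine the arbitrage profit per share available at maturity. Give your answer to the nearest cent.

PV(dividends) I = 12.38·e^(−0.0797·6/12) + 13.35·e^(−0.0797·14/12) = 24.0610
Fair futures F* = (S − I)·e^(rT) = (650.43 − 24.0610)·e^0.119550 = 626.3690 × 1.126990 = 705.9116
Market €738.54 > fair 705.9116: forward overpriced → cash-and-carry (borrow at r, buy the stock and collect the dividends, short the forward).
Profit at T = |F_mkt − F*| = |738.54 − 705.9116| = €32.63 per share

€32.63 per share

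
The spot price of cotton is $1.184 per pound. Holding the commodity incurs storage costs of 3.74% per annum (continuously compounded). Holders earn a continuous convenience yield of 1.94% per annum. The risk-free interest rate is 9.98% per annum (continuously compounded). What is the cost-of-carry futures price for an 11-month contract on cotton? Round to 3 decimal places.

Net carry = r + u − y = 0.0998 + 0.0374 − 0.0194 = 0.1178
F = S·e^((r+u−y)T) = 1.184 · e^(0.1178 × 11/12) = 1.184 · e^0.107983
= 1.184 × 1.114029 = $1.319 per pound

$1.319 per pound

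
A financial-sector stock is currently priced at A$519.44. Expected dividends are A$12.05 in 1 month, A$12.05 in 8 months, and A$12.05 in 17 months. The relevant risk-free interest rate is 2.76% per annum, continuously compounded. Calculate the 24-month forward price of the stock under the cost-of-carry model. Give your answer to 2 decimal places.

PV(dividends) I = 12.05·e^(−0.0276·1/12) + 12.05·e^(−0.0276·8/12) + 12.05·e^(−0.0276·17/12)
I = 12.0223 + 11.8303 + 11.5879 = 35.4405
F = (S − I)·e^(rT) = (519.44 − 35.4405) · e^(0.0276·24/12)
= 483.9995 · e^0.055200 = 483.9995 × 1.056752 = A$511.47

A$511.47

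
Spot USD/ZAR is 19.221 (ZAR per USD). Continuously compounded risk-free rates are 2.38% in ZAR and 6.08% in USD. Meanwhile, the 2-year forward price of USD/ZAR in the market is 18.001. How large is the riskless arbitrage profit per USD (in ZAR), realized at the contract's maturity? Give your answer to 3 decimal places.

Fair forward: F* = S·e^(carry·T), with carry = (r_ZAR − r_USD) = 0.0238 − 0.0608 = -0.0370
F* = 19.221 · e^(-0.0370 × 2) = 19.221 · e^-0.074000 = 19.221 × 0.928672 = 17.8500
Market 18.001 > fair 17.8500: forward overpriced → cash-and-carry (buy spot, short the forward).
At maturity, profit = |F_mkt − F*| = |18.001 − 17.8500| = 0.151 per USD (in ZAR)

0.151 per USD (in ZAR)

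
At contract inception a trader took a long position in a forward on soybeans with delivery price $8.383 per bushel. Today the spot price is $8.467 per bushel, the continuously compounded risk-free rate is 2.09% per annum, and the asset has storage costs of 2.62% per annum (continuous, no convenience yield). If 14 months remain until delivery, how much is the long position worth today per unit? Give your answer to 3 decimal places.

$0.549 per bushel

Current fair forward for the remaining 14 months: F = S·e^((r + u)·T), (r + u) = 0.0209 + 0.0262 = 0.0471
F = 8.467 · e^(0.0471 × 14/12) = 8.467 × 1.056488 = 8.9453
Value of long forward = (F − K)·e^(−rT) = (8.9453 − 8.383) · e^(−0.0209·14/12)
= 0.5623 × 0.975912 = 0.549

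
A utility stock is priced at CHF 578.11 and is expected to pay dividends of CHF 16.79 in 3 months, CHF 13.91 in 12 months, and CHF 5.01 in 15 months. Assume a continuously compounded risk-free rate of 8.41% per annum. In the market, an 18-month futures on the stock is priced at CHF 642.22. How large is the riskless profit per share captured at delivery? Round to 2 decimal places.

PV(dividends) I = 16.79·e^(−0.0841·3/12) + 13.91·e^(−0.0841·12/12) + 5.01·e^(−0.0841·15/12) = 33.7387
Fair futures F* = (S − I)·e^(rT) = (578.11 − 33.7387)·e^0.126150 = 544.3713 × 1.134452 = 617.5631
Market CHF 642.22 > fair 617.5631: forward overpriced → cash-and-carry (borrow at r, buy the stock and collect the dividends, short the forward).
Profit at T = |F_mkt − F*| = |642.22 − 617.5631| = CHF 24.66 per share

CHF 24.66 per share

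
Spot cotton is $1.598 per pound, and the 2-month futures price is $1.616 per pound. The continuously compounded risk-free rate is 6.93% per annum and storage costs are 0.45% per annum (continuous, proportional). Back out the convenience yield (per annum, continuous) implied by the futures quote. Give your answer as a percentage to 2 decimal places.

F = S·e^((r+u−y)T) ⇒ (r+u−y) = ln(F/S)/T
ln(1.616/1.598) = 0.011201; /T ⇒ 0.067206
y = r + u − ln(F/S)/T = 0.0693 + 0.0045 − 0.067206 = 0.006594
y = 0.66%

0.66%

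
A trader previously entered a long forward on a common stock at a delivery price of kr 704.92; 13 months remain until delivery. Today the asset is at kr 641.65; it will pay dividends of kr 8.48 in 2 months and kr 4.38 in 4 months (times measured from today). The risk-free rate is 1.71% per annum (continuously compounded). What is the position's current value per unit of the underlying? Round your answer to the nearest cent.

PV(remaining dividends) I = 8.48·e^(−0.0171·2/12) + 4.38·e^(−0.0171·4/12) = 12.8110
Current forward F = (S − I)·e^(rT) = (641.65 − 12.8110)·e^(0.0171·13/12) = 628.8390 × 1.018698 = 640.5970
Value (long) = (F − K)·e^(−rT) = (640.5970 − 704.92) × 0.981646 = -63.1424
Value = -kr 63.14

-kr 63.14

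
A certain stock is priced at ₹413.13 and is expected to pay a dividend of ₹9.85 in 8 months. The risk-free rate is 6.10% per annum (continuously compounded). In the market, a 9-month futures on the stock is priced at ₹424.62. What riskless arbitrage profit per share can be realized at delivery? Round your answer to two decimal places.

PV(dividends) I = 9.85·e^(−0.0610·8/12) = 9.4575
Fair futures F* = (S − I)·e^(rT) = (413.13 − 9.4575)·e^0.045750 = 403.6725 × 1.046813 = 422.5696
Market ₹424.62 > fair 422.5696: forward overpriced → cash-and-carry (borrow at r, buy the stock and collect the dividends, short the forward).
Profit at T = |F_mkt − F*| = |424.62 − 422.5696| = ₹2.05 per share

₹2.05 per share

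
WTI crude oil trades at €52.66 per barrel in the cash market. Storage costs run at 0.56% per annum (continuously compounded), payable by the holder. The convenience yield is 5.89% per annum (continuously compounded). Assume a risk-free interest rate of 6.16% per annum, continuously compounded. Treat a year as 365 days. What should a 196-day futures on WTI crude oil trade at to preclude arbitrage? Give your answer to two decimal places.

Net carry = r + u − y = 0.0616 + 0.0056 − 0.0589 = 0.0083
F = S·e^((r+u−y)T) = 52.66 · e^(0.0083 × 196/365) = 52.66 · e^0.004457
= 52.66 × 1.004467 = €52.90 per barrel

€52.90 per barrel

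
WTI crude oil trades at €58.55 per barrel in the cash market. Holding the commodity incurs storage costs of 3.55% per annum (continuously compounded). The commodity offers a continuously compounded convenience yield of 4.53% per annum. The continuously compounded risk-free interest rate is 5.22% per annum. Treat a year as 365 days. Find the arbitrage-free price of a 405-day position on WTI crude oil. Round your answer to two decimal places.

Net carry = r + u − y = 0.0522 + 0.0355 − 0.0453 = 0.0424
F = S·e^((r+u−y)T) = 58.55 · e^(0.0424 × 405/365) = 58.55 · e^0.047047
= 58.55 × 1.048171 = €61.37 per barrel

€61.37 per barrel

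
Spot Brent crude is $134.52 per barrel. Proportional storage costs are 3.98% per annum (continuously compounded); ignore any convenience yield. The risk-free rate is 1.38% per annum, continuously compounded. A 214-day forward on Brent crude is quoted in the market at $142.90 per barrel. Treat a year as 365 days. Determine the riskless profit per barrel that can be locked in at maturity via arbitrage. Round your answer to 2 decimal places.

Fair forward: F* = S·e^(carry·T), with carry = (r + u) = 0.0138 + 0.0398 = 0.0536
F* = 134.52 · e^(0.0536 × 214/365) = 134.52 · e^0.031426 = 134.52 × 1.031925 = $138.8146
Market $142.90 > fair $138.8146: forward overpriced → cash-and-carry (buy spot, short the forward).
At maturity, profit = |F_mkt − F*| = |142.90 − 138.8146| = $4.09 per barrel

$4.09 per barrel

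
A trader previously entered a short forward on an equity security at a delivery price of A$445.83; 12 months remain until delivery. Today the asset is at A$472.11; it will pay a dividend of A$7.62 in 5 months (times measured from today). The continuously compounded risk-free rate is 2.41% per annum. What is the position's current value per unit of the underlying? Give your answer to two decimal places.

PV(remaining dividends) I = 7.62·e^(−0.0241·5/12) = 7.5439
Current forward F = (S − I)·e^(rT) = (472.11 − 7.5439)·e^(0.0241·12/12) = 464.5661 × 1.024393 = 475.8983
Value (long) = (F − K)·e^(−rT) = (475.8983 − 445.83) × 0.976188 = 29.3523
Short position value = −(long value) = -A$29.35

-A$29.35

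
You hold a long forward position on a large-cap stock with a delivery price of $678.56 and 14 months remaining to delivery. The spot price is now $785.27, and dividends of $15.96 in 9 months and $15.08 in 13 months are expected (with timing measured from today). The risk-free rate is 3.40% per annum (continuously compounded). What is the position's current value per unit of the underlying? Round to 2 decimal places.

PV(remaining dividends) I = 15.96·e^(−0.0340·9/12) + 15.08·e^(−0.0340·13/12) = 30.0928
Current forward F = (S − I)·e^(rT) = (785.27 − 30.0928)·e^(0.0340·14/12) = 755.1772 × 1.040464 = 785.7347
Value (long) = (F − K)·e^(−rT) = (785.7347 − 678.56) × 0.961110 = 103.0067
Value = $103.01

$103.01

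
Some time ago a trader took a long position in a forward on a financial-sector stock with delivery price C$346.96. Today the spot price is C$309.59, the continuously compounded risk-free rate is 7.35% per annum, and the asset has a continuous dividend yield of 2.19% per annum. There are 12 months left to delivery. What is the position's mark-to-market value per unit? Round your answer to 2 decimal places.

Current fair forward for the remaining 12 months: F = S·e^((r − q)·T), (r − q) = 0.0735 − 0.0219 = 0.0516
F = 309.59 · e^(0.0516 × 12/12) = 309.59 × 1.052954 = 325.9840
Value of long forward = (F − K)·e^(−rT) = (325.9840 − 346.96) · e^(−0.0735·12/12)
= -20.9760 × 0.929136 = -19.49

-C$19.49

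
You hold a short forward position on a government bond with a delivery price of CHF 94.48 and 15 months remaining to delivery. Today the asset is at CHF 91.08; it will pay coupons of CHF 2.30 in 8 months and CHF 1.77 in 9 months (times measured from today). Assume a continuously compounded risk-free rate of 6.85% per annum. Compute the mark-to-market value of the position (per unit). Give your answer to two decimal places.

-CHF 0.47

PV(remaining coupons) I = 2.30·e^(−0.0685·8/12) + 1.77·e^(−0.0685·9/12) = 3.8787
Current forward F = (S − I)·e^(rT) = (91.08 − 3.8787)·e^(0.0685·15/12) = 87.2013 × 1.089398 = 94.9969
Value (long) = (F − K)·e^(−rT) = (94.9969 − 94.48) × 0.917938 = 0.4745
Short position value = −(long value) = -CHF 0.47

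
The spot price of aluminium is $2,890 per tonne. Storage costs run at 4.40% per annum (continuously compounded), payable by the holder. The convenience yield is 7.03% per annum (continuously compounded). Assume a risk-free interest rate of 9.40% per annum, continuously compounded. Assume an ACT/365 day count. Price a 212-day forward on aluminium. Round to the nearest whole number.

$3,006 per tonne

Net carry = r + u − y = 0.0940 + 0.0440 − 0.0703 = 0.0677
F = S·e^((r+u−y)T) = 2890 · e^(0.0677 × 212/365) = 2890 · e^0.039322
= 2890 × 1.040105 = $3,006 per tonne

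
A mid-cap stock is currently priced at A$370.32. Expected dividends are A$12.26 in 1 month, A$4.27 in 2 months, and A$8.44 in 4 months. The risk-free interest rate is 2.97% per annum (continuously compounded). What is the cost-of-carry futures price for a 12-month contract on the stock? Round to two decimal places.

A$355.90

PV(dividends) I = 12.26·e^(−0.0297·1/12) + 4.27·e^(−0.0297·2/12) + 8.44·e^(−0.0297·4/12)
I = 12.2297 + 4.2489 + 8.3569 = 24.8355
F = (S − I)·e^(rT) = (370.32 − 24.8355) · e^(0.0297·12/12)
= 345.4845 · e^0.029700 = 345.4845 × 1.030145 = A$355.90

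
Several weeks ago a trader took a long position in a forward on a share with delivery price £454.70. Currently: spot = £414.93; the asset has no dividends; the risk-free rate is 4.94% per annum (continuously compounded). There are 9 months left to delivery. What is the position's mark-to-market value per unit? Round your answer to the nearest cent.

-£23.23

Current fair forward for the remaining 9 months: F = S·e^(r·T), r = 0.0494
F = 414.93 · e^(0.0494 × 9/12) = 414.93 × 1.037745 = 430.5915
Value of long forward = (F − K)·e^(−rT) = (430.5915 − 454.70) · e^(−0.0494·9/12)
= -24.1085 × 0.963628 = -23.23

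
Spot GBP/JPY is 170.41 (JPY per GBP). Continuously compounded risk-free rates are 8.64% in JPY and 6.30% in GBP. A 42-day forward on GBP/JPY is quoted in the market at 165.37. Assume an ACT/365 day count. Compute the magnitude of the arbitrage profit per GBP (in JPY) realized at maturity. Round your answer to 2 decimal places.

Fair forward: F* = S·e^(carry·T), with carry = (r_JPY − r_GBP) = 0.0864 − 0.0630 = 0.0234
F* = 170.41 · e^(0.0234 × 42/365) = 170.41 · e^0.002693 = 170.41 × 1.002697 = 170.8696
Market 165.37 < fair 170.8696: forward underpriced → reverse cash-and-carry (short spot, go long the forward).
At maturity, profit = |F_mkt − F*| = |165.37 − 170.8696| = 5.50 per GBP (in JPY)

5.50 per GBP (in JPY)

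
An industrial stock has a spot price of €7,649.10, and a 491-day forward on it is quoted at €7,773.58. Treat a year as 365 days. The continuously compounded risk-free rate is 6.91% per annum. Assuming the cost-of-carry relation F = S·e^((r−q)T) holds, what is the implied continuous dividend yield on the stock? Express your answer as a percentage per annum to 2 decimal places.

5.71%

From F = S·e^((r−q)T): (r − q) = ln(F/S)/T
ln(7773.58/7649.10) = ln(1.016274) = 0.016143
(r − q) = 0.016143 / (491/365) = 0.012000
q = r − ln(F/S)/T = 0.0691 − 0.012000 = 0.057100
q = 5.71%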